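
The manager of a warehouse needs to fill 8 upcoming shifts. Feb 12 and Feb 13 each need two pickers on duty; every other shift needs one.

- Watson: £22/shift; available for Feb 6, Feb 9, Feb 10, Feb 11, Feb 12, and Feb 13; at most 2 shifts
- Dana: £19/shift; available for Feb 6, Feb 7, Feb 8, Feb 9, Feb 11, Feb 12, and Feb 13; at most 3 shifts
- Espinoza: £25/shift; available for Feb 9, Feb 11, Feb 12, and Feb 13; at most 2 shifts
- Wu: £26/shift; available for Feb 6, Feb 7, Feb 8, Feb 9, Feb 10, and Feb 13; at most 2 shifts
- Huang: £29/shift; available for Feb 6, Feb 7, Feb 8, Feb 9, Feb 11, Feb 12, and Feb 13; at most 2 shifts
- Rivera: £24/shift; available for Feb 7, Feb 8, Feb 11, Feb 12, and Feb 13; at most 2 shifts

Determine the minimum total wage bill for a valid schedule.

Picking the cheapest available picker for each shift independently would cost £199, but that ignores the shift limits.
An optimal schedule: Feb 6→Dana, Feb 7→Dana, Feb 8→Dana, Feb 9→Watson, Feb 10→Watson, Feb 11→Rivera, Feb 12→Rivera+Espinoza, Feb 13→Espinoza+Wu.
Total: 19 + 19 + 19 + 22 + 22 + 24 + 24 + 25 + 25 + 26 = £225.

£225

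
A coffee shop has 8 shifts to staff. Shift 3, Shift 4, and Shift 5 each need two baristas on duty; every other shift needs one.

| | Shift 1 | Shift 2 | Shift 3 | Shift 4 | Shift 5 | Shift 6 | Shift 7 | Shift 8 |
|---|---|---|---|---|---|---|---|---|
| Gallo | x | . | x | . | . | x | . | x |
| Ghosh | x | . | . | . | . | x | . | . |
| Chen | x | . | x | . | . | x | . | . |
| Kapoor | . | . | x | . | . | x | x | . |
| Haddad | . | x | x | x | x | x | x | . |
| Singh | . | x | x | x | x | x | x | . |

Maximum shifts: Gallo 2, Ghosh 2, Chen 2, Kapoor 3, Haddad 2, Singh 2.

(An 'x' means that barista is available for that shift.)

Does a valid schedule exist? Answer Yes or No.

Total capacity is 13 and 11 slots are needed, so capacity alone doesn't rule it out.
Shifts {Shift 2, Shift 4, Shift 5} need 5 worker-slots in total, but the baristas available for any of those shifts (Haddad and Singh) can supply at most 4 among them. So no valid schedule exists.

No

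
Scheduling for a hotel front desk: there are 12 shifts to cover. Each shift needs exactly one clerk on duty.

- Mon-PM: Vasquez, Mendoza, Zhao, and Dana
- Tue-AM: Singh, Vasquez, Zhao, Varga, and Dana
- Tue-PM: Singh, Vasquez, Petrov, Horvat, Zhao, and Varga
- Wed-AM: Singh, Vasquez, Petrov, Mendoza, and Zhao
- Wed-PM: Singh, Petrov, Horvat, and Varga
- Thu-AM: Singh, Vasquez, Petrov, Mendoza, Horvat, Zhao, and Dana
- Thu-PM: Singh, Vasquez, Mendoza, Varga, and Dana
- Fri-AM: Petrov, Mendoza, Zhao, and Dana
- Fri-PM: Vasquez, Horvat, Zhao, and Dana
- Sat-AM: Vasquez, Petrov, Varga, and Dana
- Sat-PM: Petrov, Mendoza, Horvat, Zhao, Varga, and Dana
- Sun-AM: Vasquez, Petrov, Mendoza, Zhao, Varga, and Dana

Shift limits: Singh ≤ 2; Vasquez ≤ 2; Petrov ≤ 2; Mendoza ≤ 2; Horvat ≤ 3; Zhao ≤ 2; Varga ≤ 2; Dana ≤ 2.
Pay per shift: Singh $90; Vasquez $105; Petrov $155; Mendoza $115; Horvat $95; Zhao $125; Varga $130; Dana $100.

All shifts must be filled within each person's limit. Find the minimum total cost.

Picking the cheapest available clerk for each shift independently would cost $1130, but that ignores the shift limits.
An optimal schedule: Mon-PM→Dana, Tue-AM→Singh, Tue-PM→Horvat, Wed-AM→Vasquez, Wed-PM→Singh, Thu-AM→Zhao, Thu-PM→Mendoza, Fri-AM→Dana, Fri-PM→Horvat, Sat-AM→Vasquez, Sat-PM→Horvat, Sun-AM→Mendoza.
Total: 100 + 90 + 95 + 105 + 90 + 125 + 115 + 100 + 95 + 105 + 95 + 115 = $1230.

$1230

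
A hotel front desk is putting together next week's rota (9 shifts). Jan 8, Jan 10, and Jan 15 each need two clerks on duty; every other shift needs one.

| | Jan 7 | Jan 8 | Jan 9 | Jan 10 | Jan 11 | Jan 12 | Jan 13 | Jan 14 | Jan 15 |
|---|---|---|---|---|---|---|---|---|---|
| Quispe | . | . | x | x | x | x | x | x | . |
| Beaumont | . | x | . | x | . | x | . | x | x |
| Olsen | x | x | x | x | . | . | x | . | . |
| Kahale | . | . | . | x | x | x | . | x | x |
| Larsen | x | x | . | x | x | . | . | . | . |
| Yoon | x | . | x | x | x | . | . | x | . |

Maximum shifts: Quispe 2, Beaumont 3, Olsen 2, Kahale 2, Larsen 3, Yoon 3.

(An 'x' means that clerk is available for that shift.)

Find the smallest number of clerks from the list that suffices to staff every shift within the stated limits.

5

12 slots to fill and no one can take more than 3, so at least ⌈12/3⌉ = 4 clerks are needed.
Any 4 clerks together have capacity at most 3+3+3+2 = 11 < 12 slots, so 4 can never suffice.
Quispe, Beaumont, Olsen, Kahale, and Larsen alone can cover everything: Jan 7→Olsen, Jan 8→Beaumont+Larsen, Jan 9→Quispe, Jan 10→Olsen+Larsen, Jan 11→Larsen, Jan 12→Beaumont, Jan 13→Quispe, Jan 14→Kahale, Jan 15→Beaumont+Kahale.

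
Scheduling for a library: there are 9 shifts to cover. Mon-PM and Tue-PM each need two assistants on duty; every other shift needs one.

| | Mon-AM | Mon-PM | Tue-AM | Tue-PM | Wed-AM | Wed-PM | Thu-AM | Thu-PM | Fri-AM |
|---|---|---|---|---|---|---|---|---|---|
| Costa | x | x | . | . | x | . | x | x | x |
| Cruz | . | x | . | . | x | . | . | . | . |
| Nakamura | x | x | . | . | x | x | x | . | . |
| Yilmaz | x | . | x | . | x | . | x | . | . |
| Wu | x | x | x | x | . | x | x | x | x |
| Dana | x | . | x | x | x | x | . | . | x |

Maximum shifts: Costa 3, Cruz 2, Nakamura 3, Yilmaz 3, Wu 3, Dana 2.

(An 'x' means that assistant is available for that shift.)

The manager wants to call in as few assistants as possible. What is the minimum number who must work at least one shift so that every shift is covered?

4

11 slots to fill and no one can take more than 3, so at least ⌈11/3⌉ = 4 assistants are needed.
Costa, Nakamura, Wu, and Dana alone can cover everything: Mon-AM→Dana, Mon-PM→Costa+Nakamura, Tue-AM→Wu, Tue-PM→Wu+Dana, Wed-AM→Costa, Wed-PM→Nakamura, Thu-AM→Nakamura, Thu-PM→Costa, Fri-AM→Wu.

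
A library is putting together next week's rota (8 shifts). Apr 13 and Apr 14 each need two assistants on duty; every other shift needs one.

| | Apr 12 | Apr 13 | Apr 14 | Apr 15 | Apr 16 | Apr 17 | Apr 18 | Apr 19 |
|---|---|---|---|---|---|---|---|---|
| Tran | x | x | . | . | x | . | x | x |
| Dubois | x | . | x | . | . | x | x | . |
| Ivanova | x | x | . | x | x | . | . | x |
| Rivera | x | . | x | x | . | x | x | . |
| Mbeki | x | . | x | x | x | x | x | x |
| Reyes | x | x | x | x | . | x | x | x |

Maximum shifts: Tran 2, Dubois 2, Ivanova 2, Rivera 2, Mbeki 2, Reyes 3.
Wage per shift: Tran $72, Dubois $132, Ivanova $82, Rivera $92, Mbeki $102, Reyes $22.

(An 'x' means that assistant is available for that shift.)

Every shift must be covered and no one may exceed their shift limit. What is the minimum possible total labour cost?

$660

Picking the cheapest available assistant for each shift independently would cost $390, but that ignores the shift limits.
An optimal schedule: Apr 12→Ivanova, Apr 13→Reyes+Tran, Apr 14→Rivera+Mbeki, Apr 15→Reyes, Apr 16→Tran, Apr 17→Reyes, Apr 18→Rivera, Apr 19→Ivanova.
Total: 82 + 22 + 72 + 92 + 102 + 22 + 72 + 22 + 92 + 82 = $660.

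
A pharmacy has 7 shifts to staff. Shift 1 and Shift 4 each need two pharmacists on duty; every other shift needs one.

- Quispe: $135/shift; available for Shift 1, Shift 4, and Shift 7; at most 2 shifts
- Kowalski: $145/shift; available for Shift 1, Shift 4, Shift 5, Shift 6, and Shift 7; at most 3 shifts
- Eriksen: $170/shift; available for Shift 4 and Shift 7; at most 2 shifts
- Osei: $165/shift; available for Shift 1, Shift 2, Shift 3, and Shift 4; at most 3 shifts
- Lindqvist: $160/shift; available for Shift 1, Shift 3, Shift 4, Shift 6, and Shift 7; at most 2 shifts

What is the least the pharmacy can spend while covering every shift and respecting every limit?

$1355

Shift 2 can only be covered by Osei, so that assignment is forced.
Shift 5 can only be covered by Kowalski, so that assignment is forced.
Picking the cheapest available pharmacist for each shift independently would cost $1310, but that ignores the shift limits.
An optimal schedule: Shift 1→Quispe+Kowalski, Shift 2→Osei, Shift 3→Lindqvist, Shift 4→Lindqvist+Osei, Shift 5→Kowalski, Shift 6→Kowalski, Shift 7→Quispe.
Total: 135 + 145 + 165 + 160 + 160 + 165 + 145 + 145 + 135 = $1355.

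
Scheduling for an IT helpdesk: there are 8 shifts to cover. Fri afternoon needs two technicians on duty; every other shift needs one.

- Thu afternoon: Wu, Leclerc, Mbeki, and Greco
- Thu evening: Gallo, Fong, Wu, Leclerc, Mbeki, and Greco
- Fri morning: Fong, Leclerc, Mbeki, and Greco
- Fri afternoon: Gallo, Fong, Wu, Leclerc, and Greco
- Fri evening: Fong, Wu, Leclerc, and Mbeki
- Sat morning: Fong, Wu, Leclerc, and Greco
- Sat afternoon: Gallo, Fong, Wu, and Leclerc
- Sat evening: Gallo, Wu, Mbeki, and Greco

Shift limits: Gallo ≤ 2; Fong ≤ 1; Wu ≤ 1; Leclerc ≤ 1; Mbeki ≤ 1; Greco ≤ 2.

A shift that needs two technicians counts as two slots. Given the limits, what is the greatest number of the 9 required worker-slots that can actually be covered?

Total capacity across all technicians is 2+1+1+1+1+2 = 8, and 9 slots are needed, so at most 8 can be filled.
An assignment achieving 8: Thu afternoon→Wu, Thu evening→Mbeki, Fri morning→Fong, Fri afternoon→Greco, Fri evening→Leclerc, Sat morning→Greco, Sat afternoon→Gallo, Sat evening→Gallo.
Loads: Gallo 2/2, Fong 1/1, Wu 1/1, Leclerc 1/1, Mbeki 1/1, Greco 2/2.

8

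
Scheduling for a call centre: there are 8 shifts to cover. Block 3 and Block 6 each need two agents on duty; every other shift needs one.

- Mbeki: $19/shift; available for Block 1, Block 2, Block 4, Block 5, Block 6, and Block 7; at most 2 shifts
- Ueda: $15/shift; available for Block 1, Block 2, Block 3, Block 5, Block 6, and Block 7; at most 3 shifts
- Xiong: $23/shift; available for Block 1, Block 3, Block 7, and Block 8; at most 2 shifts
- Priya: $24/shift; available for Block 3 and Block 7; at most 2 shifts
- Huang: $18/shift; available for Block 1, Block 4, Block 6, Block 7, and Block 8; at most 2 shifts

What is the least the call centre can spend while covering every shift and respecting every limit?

$189

Picking the cheapest available agent for each shift independently would cost $167, but that ignores the shift limits.
An optimal schedule: Block 1→Huang, Block 2→Mbeki, Block 3→Ueda+Xiong, Block 4→Mbeki, Block 5→Ueda, Block 6→Ueda+Huang, Block 7→Priya, Block 8→Xiong.
Total: 18 + 19 + 15 + 23 + 19 + 15 + 15 + 18 + 24 + 23 = $189.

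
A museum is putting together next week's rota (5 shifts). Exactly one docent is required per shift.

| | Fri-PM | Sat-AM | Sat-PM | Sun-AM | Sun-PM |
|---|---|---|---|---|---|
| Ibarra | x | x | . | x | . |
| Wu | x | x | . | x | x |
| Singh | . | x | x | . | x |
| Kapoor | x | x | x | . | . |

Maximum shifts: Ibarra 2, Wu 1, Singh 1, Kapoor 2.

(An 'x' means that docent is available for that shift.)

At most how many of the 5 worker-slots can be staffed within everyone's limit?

5

Total capacity across all docents is 2+1+1+2 = 6, and 5 slots are needed, so at most 5 can be filled.
An assignment achieving 5: Fri-PM→Ibarra, Sat-AM→Kapoor, Sat-PM→Singh, Sun-AM→Ibarra, Sun-PM→Wu.
Loads: Ibarra 2/2, Wu 1/1, Singh 1/1, Kapoor 1/2.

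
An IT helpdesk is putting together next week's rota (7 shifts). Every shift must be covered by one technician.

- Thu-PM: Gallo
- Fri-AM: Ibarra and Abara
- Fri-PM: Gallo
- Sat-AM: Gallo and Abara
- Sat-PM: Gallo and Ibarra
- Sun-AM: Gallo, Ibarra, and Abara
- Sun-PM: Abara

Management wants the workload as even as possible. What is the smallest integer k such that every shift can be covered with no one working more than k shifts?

3

With 3 technicians and 7 worker-slots to fill, someone must work at least ⌈7/3⌉ = 3 shifts, so k ≥ 3.
k = 3 works: Thu-PM→Gallo, Fri-AM→Ibarra, Fri-PM→Gallo, Sat-AM→Gallo, Sat-PM→Ibarra, Sun-AM→Ibarra, Sun-PM→Abara.
Loads: Gallo 3, Ibarra 3, Abara 1 — all ≤ 3.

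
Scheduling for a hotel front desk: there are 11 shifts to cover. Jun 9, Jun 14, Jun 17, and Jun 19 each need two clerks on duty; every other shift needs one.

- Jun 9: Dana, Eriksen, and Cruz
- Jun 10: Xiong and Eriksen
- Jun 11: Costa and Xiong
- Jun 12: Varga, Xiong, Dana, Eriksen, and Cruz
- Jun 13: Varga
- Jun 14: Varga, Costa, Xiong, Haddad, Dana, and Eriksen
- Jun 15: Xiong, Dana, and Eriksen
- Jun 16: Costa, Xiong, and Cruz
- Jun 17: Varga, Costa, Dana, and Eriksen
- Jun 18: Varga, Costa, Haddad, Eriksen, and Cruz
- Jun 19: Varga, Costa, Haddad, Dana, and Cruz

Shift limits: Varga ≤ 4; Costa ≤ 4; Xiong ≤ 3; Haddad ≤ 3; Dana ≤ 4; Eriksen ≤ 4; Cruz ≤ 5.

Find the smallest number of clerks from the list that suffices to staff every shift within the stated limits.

15 slots to fill and no one can take more than 5, so at least ⌈15/5⌉ = 3 clerks are needed.
Any 3 clerks together have capacity at most 5+4+4 = 13 < 15 slots, so 3 can never suffice.
Varga, Costa, Dana, and Eriksen alone can cover everything: Jun 9→Dana+Eriksen, Jun 10→Eriksen, Jun 11→Costa, Jun 12→Varga, Jun 13→Varga, Jun 14→Costa+Dana, Jun 15→Dana, Jun 16→Costa, Jun 17→Dana+Eriksen, Jun 18→Varga, Jun 19→Varga+Costa.

4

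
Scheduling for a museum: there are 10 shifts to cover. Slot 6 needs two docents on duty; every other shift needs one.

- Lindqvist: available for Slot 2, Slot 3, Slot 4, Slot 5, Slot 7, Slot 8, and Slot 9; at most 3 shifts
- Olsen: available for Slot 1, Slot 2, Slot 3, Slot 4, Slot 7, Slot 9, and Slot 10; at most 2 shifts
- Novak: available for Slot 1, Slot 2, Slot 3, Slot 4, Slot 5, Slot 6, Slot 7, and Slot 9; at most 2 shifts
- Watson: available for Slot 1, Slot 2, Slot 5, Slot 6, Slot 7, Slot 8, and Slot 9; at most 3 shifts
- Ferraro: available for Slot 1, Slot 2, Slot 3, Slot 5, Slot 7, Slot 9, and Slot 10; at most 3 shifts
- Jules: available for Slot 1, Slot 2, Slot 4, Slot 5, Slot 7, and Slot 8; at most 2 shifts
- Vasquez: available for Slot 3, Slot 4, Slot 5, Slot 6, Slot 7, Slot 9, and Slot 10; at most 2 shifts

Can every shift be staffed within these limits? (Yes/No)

One valid schedule: Slot 1→Olsen, Slot 2→Novak, Slot 3→Lindqvist, Slot 4→Lindqvist, Slot 5→Watson, Slot 6→Novak+Watson, Slot 7→Ferraro, Slot 8→Lindqvist, Slot 9→Watson, Slot 10→Olsen.
Loads: Lindqvist 3/3, Olsen 2/2, Novak 2/2, Watson 3/3, Ferraro 1/3, Jules 0/2, Vasquez 0/2 — all within limits.

Yes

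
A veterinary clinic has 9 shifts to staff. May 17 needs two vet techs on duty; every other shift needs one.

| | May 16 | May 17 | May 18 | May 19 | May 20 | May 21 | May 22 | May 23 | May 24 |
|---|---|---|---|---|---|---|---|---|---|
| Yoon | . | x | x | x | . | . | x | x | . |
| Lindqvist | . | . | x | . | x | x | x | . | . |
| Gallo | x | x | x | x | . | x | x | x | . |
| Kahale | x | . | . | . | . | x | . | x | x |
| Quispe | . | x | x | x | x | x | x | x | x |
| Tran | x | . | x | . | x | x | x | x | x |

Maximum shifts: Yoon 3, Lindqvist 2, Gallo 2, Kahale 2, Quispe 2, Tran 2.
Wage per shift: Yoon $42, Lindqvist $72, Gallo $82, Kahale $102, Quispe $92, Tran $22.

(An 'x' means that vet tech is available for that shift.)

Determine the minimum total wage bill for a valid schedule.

$570

Picking the cheapest available vet tech for each shift independently would cost $320, but that ignores the shift limits.
An optimal schedule: May 16→Tran, May 17→Yoon+Gallo, May 18→Yoon, May 19→Yoon, May 20→Tran, May 21→Lindqvist, May 22→Lindqvist, May 23→Gallo, May 24→Quispe.
Total: 22 + 42 + 82 + 42 + 42 + 22 + 72 + 72 + 82 + 92 = $570.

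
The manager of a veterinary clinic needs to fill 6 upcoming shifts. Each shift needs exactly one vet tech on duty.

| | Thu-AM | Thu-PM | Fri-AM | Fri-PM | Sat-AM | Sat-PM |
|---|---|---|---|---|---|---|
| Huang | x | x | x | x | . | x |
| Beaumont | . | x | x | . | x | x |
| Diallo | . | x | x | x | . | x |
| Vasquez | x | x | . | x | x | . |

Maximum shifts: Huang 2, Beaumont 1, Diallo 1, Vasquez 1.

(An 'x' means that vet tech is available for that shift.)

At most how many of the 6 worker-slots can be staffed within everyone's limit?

5

Total capacity across all vet techs is 2+1+1+1 = 5, and 6 slots are needed, so at most 5 can be filled.
An assignment achieving 5: Thu-AM→Huang, Thu-PM→Vasquez, Fri-AM→Huang, Fri-PM→Diallo, Sat-AM→Beaumont.
Loads: Huang 2/2, Beaumont 1/1, Diallo 1/1, Vasquez 1/1.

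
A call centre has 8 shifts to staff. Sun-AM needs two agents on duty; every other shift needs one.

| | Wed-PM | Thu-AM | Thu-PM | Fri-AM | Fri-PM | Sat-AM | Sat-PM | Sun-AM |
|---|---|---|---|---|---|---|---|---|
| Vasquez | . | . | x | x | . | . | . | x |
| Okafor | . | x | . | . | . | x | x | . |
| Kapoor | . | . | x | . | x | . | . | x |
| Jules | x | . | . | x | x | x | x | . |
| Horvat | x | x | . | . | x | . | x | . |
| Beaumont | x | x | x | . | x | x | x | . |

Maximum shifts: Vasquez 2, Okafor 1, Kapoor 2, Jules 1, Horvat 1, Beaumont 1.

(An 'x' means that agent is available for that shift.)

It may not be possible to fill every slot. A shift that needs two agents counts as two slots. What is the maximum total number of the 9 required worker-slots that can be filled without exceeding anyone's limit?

Total capacity across all agents is 2+1+2+1+1+1 = 8, and 9 slots are needed, so at most 8 can be filled.
An assignment achieving 8: Wed-PM→Jules, Thu-AM→Okafor, Thu-PM→Kapoor, Fri-AM→Vasquez, Fri-PM→Horvat, Sat-AM→Beaumont, Sun-AM→Vasquez+Kapoor.
Loads: Vasquez 2/2, Okafor 1/1, Kapoor 2/2, Jules 1/1, Horvat 1/1, Beaumont 1/1.

8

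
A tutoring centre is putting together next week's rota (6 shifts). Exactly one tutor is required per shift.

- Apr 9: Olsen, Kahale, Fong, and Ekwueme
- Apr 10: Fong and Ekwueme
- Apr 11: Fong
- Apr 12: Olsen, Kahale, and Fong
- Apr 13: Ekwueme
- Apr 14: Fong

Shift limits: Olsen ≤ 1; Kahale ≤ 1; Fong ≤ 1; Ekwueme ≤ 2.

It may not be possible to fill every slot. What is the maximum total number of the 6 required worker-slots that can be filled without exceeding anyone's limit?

Total capacity across all tutors is 1+1+1+2 = 5, and 6 slots are needed, so at most 5 can be filled.
An assignment achieving 5: Apr 9→Kahale, Apr 10→Ekwueme, Apr 11→Fong, Apr 12→Olsen, Apr 13→Ekwueme.
Loads: Olsen 1/1, Kahale 1/1, Fong 1/1, Ekwueme 2/2.

5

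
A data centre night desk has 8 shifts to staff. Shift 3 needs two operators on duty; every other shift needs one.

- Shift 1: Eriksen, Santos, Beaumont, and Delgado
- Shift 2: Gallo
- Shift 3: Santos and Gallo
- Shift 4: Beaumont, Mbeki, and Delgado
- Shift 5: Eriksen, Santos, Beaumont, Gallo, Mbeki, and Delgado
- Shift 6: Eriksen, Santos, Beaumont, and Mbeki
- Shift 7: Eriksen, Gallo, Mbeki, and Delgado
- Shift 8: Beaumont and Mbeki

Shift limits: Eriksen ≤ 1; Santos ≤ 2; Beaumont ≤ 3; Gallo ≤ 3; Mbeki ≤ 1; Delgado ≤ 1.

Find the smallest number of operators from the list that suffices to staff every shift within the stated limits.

4

9 slots to fill and no one can take more than 3, so at least ⌈9/3⌉ = 3 operators are needed.
Any 3 operators together have capacity at most 3+3+2 = 8 < 9 slots, so 3 can never suffice.
Eriksen, Santos, Beaumont, and Gallo alone can cover everything: Shift 1→Santos, Shift 2→Gallo, Shift 3→Santos+Gallo, Shift 4→Beaumont, Shift 5→Gallo, Shift 6→Beaumont, Shift 7→Eriksen, Shift 8→Beaumont.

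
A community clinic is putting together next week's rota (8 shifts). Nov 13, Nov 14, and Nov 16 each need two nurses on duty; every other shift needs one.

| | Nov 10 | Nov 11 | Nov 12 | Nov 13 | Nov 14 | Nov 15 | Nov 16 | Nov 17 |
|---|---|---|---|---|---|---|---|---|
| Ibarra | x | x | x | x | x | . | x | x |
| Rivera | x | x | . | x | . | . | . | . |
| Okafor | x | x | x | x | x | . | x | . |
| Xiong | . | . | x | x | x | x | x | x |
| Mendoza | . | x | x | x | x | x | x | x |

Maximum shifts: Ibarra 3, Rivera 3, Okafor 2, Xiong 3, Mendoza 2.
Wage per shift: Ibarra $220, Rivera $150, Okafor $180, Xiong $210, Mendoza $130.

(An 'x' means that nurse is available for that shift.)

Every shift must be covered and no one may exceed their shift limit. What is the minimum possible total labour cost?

Picking the cheapest available nurse for each shift independently would cost $1570, but that ignores the shift limits.
An optimal schedule: Nov 10→Rivera, Nov 11→Rivera, Nov 12→Okafor, Nov 13→Rivera+Xiong, Nov 14→Okafor+Xiong, Nov 15→Mendoza, Nov 16→Xiong+Ibarra, Nov 17→Mendoza.
Total: 150 + 150 + 180 + 150 + 210 + 180 + 210 + 130 + 210 + 220 + 130 = $1920.

$1920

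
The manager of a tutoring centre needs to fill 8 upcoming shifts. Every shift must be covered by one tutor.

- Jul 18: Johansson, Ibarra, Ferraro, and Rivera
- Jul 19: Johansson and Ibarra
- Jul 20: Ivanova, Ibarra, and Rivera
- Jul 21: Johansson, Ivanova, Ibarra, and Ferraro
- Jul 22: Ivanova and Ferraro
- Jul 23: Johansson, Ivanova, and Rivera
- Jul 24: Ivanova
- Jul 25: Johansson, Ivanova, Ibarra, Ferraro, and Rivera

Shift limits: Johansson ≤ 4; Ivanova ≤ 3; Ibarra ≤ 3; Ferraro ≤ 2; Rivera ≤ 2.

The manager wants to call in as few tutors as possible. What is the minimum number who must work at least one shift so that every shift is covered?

8 slots to fill and no one can take more than 4, so at least ⌈8/4⌉ = 2 tutors are needed.
Any 2 tutors together have capacity at most 4+3 = 7 < 8 slots, so 2 can never suffice.
Johansson, Ivanova, and Ibarra alone can cover everything: Jul 18→Johansson, Jul 19→Johansson, Jul 20→Ivanova, Jul 21→Johansson, Jul 22→Ivanova, Jul 23→Johansson, Jul 24→Ivanova, Jul 25→Ibarra.

3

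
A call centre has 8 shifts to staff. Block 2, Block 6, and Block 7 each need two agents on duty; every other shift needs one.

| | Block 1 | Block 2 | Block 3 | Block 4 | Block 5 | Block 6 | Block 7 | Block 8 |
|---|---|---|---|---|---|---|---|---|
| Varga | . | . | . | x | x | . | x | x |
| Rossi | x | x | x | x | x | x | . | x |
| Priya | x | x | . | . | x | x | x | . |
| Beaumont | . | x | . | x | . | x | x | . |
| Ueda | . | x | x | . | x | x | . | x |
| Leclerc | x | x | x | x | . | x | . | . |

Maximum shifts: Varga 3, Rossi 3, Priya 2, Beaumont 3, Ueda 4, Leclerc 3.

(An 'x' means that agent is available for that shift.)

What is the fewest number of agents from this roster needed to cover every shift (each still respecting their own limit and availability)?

11 slots to fill and no one can take more than 4, so at least ⌈11/4⌉ = 3 agents are needed.
Any 3 agents together have capacity at most 4+3+3 = 10 < 11 slots, so 3 can never suffice.
Varga, Rossi, Priya, and Beaumont alone can cover everything: Block 1→Rossi, Block 2→Rossi+Priya, Block 3→Rossi, Block 4→Beaumont, Block 5→Varga, Block 6→Priya+Beaumont, Block 7→Varga+Beaumont, Block 8→Varga.

4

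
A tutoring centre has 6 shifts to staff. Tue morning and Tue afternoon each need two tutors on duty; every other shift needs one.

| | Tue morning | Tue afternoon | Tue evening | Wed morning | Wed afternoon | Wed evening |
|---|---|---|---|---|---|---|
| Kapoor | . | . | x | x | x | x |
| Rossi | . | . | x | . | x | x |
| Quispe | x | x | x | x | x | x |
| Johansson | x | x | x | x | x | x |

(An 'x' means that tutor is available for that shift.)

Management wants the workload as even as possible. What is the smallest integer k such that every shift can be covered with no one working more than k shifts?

With 4 tutors and 8 worker-slots to fill, someone must work at least ⌈8/4⌉ = 2 shifts, so k ≥ 2.
k = 2 works: Tue morning→Quispe+Johansson, Tue afternoon→Quispe+Johansson, Tue evening→Kapoor, Wed morning→Kapoor, Wed afternoon→Rossi, Wed evening→Rossi.
Loads: Kapoor 2, Rossi 2, Quispe 2, Johansson 2 — all ≤ 2.

2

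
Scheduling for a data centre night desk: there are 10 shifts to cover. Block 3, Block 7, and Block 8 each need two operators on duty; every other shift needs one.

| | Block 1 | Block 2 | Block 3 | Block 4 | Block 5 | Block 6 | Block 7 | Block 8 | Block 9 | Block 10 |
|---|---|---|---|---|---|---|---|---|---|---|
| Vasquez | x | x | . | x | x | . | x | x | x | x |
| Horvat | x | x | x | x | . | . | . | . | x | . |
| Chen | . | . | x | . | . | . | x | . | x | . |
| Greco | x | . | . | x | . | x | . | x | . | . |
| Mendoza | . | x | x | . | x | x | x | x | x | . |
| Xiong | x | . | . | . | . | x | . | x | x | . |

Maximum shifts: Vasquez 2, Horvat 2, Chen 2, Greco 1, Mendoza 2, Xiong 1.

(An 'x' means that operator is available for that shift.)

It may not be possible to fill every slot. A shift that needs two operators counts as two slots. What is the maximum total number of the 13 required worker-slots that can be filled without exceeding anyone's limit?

10

Total capacity across all operators is 2+2+2+1+2+1 = 10, and 13 slots are needed, so at most 10 can be filled.
An assignment achieving 10: Block 1→Xiong, Block 2→Horvat, Block 3→Horvat+Chen, Block 4→Greco, Block 5→Vasquez, Block 6→Mendoza, Block 7→Chen+Mendoza, Block 10→Vasquez.
Loads: Vasquez 2/2, Horvat 2/2, Chen 2/2, Greco 1/1, Mendoza 2/2, Xiong 1/1.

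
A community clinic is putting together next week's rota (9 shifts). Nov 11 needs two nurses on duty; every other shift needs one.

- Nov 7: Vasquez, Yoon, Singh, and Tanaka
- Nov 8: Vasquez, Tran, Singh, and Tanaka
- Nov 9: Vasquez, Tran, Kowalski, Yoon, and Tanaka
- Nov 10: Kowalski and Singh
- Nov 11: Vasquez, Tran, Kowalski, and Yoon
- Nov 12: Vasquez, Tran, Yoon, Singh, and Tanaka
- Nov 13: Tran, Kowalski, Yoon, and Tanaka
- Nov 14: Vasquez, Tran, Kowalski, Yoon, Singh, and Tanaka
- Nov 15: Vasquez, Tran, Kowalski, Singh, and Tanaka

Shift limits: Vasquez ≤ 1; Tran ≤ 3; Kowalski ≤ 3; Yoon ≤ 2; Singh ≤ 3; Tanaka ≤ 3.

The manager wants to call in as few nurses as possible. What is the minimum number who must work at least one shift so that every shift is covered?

10 slots to fill and no one can take more than 3, so at least ⌈10/3⌉ = 4 nurses are needed.
Vasquez, Tran, Kowalski, and Singh alone can cover everything: Nov 7→Vasquez, Nov 8→Tran, Nov 9→Kowalski, Nov 10→Kowalski, Nov 11→Tran+Kowalski, Nov 12→Singh, Nov 13→Tran, Nov 14→Singh, Nov 15→Singh.

4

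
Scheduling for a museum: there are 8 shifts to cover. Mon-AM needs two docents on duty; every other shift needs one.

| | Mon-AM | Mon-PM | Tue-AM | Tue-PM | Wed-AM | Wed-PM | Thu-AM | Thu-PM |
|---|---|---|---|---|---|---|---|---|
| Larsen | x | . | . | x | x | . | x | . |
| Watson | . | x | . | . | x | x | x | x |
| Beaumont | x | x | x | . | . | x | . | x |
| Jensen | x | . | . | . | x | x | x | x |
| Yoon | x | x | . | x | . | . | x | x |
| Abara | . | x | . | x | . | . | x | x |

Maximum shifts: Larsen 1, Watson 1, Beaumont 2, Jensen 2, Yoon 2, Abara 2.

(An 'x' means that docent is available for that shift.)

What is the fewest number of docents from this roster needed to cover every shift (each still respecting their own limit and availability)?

9 slots to fill and no one can take more than 2, so at least ⌈9/2⌉ = 5 docents are needed.
Larsen, Beaumont, Jensen, Yoon, and Abara alone can cover everything: Mon-AM→Jensen+Yoon, Mon-PM→Yoon, Tue-AM→Beaumont, Tue-PM→Abara, Wed-AM→Larsen, Wed-PM→Beaumont, Thu-AM→Jensen, Thu-PM→Abara.

5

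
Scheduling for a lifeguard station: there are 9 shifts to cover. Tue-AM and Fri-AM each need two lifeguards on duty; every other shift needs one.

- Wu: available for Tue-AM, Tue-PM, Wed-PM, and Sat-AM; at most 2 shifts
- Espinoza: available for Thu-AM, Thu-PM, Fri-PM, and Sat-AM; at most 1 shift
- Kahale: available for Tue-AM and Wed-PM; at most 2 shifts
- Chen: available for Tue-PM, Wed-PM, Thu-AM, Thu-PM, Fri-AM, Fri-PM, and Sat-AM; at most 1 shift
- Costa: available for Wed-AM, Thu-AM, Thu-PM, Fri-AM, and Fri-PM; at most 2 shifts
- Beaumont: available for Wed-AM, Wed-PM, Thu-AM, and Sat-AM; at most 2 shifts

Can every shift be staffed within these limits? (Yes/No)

No

Total capacity is 2+1+2+1+2+2 = 10 but 11 worker-slots are needed — infeasible.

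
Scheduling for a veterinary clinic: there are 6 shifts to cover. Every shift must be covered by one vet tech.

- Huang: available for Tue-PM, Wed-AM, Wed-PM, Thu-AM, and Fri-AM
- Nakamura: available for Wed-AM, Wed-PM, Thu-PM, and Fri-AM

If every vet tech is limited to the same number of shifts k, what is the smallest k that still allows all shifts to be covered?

3

With 2 vet techs and 6 worker-slots to fill, someone must work at least ⌈6/2⌉ = 3 shifts, so k ≥ 3.
k = 3 works: Tue-PM→Huang, Wed-AM→Huang, Wed-PM→Nakamura, Thu-AM→Huang, Thu-PM→Nakamura, Fri-AM→Nakamura.
Loads: Huang 3, Nakamura 3 — all ≤ 3.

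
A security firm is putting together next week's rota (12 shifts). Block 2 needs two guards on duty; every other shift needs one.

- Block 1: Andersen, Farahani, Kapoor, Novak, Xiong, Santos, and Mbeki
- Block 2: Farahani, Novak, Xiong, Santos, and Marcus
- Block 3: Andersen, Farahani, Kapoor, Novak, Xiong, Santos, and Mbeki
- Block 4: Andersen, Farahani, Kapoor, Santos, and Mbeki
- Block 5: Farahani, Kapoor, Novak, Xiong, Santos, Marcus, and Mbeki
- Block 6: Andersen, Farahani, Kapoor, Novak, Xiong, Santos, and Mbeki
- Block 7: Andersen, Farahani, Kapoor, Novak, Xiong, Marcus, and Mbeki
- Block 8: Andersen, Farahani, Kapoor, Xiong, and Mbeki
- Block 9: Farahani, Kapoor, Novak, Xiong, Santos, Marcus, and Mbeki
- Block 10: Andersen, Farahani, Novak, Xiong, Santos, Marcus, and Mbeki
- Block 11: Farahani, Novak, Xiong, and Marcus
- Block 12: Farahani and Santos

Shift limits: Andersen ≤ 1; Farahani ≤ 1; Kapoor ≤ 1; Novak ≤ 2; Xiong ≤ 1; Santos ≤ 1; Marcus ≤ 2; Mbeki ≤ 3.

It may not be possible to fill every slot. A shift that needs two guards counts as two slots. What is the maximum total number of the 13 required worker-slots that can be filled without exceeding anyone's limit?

12

Total capacity across all guards is 1+1+1+2+1+1+2+3 = 12, and 13 slots are needed, so at most 12 can be filled.
An assignment achieving 12: Block 1→Santos, Block 2→Novak+Xiong, Block 3→Mbeki, Block 4→Andersen, Block 5→Marcus, Block 6→Mbeki, Block 7→Marcus, Block 8→Kapoor, Block 9→Mbeki, Block 11→Novak, Block 12→Farahani.
Loads: Andersen 1/1, Farahani 1/1, Kapoor 1/1, Novak 2/2, Xiong 1/1, Santos 1/1, Marcus 2/2, Mbeki 3/3.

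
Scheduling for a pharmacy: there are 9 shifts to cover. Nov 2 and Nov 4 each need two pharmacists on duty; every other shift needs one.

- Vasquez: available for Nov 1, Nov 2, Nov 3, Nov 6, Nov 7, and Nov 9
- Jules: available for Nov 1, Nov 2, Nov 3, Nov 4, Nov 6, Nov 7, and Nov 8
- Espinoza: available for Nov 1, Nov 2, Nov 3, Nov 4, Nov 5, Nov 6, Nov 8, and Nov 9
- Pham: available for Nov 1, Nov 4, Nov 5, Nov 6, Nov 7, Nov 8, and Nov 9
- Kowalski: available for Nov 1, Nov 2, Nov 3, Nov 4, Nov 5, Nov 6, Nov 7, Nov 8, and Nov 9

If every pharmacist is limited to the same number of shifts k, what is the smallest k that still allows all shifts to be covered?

With 5 pharmacists and 11 worker-slots to fill, someone must work at least ⌈11/5⌉ = 3 shifts, so k ≥ 3.
k = 3 works: Nov 1→Jules, Nov 2→Espinoza+Kowalski, Nov 3→Vasquez, Nov 4→Espinoza+Pham, Nov 5→Espinoza, Nov 6→Jules, Nov 7→Vasquez, Nov 8→Jules, Nov 9→Vasquez.
Loads: Vasquez 3, Jules 3, Espinoza 3, Pham 1, Kowalski 1 — all ≤ 3.

3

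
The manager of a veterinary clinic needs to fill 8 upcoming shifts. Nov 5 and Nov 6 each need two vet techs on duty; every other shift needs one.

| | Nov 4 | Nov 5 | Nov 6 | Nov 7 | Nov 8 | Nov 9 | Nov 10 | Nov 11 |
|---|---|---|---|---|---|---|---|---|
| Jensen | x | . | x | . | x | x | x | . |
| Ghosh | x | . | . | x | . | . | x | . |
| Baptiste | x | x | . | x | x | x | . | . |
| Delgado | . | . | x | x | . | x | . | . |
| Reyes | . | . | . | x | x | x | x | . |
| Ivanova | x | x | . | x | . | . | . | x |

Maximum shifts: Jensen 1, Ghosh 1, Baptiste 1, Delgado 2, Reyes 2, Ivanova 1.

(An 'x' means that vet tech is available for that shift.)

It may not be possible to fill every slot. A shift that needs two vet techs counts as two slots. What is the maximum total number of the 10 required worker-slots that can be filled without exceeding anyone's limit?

8

Total capacity across all vet techs is 1+1+1+2+2+1 = 8, and 10 slots are needed, so at most 8 can be filled.
An assignment achieving 8: Nov 5→Baptiste, Nov 6→Jensen+Delgado, Nov 7→Reyes, Nov 8→Reyes, Nov 9→Delgado, Nov 10→Ghosh, Nov 11→Ivanova.
Loads: Jensen 1/1, Ghosh 1/1, Baptiste 1/1, Delgado 2/2, Reyes 2/2, Ivanova 1/1.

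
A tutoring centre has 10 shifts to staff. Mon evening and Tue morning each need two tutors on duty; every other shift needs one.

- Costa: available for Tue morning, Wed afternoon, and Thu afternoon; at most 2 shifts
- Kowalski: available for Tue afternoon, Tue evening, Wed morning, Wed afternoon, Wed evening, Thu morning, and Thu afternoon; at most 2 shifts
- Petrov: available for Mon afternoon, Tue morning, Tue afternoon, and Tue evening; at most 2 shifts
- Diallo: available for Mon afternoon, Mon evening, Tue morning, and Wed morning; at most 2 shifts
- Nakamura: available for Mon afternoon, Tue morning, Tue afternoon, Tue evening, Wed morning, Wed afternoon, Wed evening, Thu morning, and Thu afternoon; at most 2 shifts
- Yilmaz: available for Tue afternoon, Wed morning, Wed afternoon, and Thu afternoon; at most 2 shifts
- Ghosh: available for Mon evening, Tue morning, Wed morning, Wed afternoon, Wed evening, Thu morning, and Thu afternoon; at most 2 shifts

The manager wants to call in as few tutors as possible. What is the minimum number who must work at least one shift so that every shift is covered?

6

12 slots to fill and no one can take more than 2, so at least ⌈12/2⌉ = 6 tutors are needed.
Costa, Kowalski, Petrov, Diallo, Nakamura, and Ghosh alone can cover everything: Mon afternoon→Petrov, Mon evening→Diallo+Ghosh, Tue morning→Petrov+Ghosh, Tue afternoon→Kowalski, Tue evening→Kowalski, Wed morning→Diallo, Wed afternoon→Costa, Wed evening→Nakamura, Thu morning→Nakamura, Thu afternoon→Costa.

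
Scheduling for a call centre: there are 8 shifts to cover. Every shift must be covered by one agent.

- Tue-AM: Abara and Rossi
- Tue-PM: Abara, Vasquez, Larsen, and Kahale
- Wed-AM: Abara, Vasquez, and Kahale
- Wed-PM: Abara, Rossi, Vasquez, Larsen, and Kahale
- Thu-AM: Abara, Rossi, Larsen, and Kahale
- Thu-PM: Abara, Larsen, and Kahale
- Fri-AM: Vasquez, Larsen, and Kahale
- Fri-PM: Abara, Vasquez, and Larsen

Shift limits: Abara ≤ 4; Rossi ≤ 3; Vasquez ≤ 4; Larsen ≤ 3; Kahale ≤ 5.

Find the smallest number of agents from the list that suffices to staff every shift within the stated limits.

8 slots to fill and no one can take more than 5, so at least ⌈8/5⌉ = 2 agents are needed.
Abara and Vasquez alone can cover everything: Tue-AM→Abara, Tue-PM→Abara, Wed-AM→Vasquez, Wed-PM→Vasquez, Thu-AM→Abara, Thu-PM→Abara, Fri-AM→Vasquez, Fri-PM→Vasquez.

2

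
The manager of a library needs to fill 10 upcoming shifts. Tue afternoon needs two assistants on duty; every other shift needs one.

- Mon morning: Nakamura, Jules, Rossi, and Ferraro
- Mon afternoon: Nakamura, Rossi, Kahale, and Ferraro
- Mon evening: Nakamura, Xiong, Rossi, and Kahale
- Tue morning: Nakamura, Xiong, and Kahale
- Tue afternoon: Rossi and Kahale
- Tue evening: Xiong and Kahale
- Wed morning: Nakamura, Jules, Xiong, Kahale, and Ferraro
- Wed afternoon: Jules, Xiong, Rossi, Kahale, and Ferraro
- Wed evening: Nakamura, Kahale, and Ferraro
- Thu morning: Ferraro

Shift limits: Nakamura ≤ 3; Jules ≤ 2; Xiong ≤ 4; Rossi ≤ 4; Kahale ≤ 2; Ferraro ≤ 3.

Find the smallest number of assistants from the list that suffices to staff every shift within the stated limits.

11 slots to fill and no one can take more than 4, so at least ⌈11/4⌉ = 3 assistants are needed.
No set of 3 assistants can cover every shift (each such set leaves at least one shift with no one available or exceeds a cap).
Nakamura, Rossi, Kahale, and Ferraro alone can cover everything: Mon morning→Nakamura, Mon afternoon→Rossi, Mon evening→Nakamura, Tue morning→Nakamura, Tue afternoon→Rossi+Kahale, Tue evening→Kahale, Wed morning→Ferraro, Wed afternoon→Rossi, Wed evening→Ferraro, Thu morning→Ferraro.

4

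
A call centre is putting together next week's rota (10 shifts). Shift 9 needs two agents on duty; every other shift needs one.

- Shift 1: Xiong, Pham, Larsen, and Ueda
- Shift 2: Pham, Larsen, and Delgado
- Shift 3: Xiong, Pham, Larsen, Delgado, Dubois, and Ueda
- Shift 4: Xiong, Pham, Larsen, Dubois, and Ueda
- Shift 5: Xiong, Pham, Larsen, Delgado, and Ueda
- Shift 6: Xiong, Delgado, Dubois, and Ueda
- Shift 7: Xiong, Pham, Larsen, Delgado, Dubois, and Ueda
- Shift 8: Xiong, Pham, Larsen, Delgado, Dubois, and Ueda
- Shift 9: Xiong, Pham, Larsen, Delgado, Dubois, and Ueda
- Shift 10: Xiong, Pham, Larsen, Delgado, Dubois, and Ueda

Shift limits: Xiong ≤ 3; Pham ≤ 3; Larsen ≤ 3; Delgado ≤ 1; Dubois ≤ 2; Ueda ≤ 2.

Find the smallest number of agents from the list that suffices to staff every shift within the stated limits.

4

11 slots to fill and no one can take more than 3, so at least ⌈11/3⌉ = 4 agents are needed.
Xiong, Pham, Larsen, and Dubois alone can cover everything: Shift 1→Xiong, Shift 2→Pham, Shift 3→Pham, Shift 4→Pham, Shift 5→Xiong, Shift 6→Xiong, Shift 7→Larsen, Shift 8→Larsen, Shift 9→Larsen+Dubois, Shift 10→Dubois.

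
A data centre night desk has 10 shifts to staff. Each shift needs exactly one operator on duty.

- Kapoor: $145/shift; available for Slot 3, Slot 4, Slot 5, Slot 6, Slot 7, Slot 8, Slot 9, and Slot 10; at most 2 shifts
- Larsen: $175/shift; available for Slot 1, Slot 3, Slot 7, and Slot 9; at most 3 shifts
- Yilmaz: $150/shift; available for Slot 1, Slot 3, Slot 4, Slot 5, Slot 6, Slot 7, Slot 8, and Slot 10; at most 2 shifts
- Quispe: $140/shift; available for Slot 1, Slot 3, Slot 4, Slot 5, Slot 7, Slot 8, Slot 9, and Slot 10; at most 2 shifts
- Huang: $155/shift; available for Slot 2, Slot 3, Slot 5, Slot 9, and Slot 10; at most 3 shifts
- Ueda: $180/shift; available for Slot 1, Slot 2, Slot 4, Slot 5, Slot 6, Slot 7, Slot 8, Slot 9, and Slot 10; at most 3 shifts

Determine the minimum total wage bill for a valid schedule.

Picking the cheapest available operator for each shift independently would cost $1420, but that ignores the shift limits.
An optimal schedule: Slot 1→Quispe, Slot 2→Huang, Slot 3→Yilmaz, Slot 4→Quispe, Slot 5→Yilmaz, Slot 6→Kapoor, Slot 7→Larsen, Slot 8→Kapoor, Slot 9→Huang, Slot 10→Huang.
Total: 140 + 155 + 150 + 140 + 150 + 145 + 175 + 145 + 155 + 155 = $1510.

$1510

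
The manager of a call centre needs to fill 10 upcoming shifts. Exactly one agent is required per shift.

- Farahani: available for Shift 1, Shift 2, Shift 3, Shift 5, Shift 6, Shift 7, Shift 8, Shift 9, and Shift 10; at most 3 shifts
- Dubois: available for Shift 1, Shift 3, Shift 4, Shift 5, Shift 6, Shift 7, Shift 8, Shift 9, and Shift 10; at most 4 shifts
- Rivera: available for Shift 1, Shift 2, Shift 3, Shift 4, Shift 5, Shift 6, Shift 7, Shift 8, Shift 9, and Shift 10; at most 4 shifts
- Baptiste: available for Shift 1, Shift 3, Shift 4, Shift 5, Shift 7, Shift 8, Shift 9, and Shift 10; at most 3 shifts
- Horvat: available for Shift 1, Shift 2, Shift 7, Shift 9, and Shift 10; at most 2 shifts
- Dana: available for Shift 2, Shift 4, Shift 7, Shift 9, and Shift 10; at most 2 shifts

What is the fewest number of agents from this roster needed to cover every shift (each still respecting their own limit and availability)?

3

10 slots to fill and no one can take more than 4, so at least ⌈10/4⌉ = 3 agents are needed.
Farahani, Dubois, and Rivera alone can cover everything: Shift 1→Farahani, Shift 2→Farahani, Shift 3→Farahani, Shift 4→Dubois, Shift 5→Dubois, Shift 6→Dubois, Shift 7→Dubois, Shift 8→Rivera, Shift 9→Rivera, Shift 10→Rivera.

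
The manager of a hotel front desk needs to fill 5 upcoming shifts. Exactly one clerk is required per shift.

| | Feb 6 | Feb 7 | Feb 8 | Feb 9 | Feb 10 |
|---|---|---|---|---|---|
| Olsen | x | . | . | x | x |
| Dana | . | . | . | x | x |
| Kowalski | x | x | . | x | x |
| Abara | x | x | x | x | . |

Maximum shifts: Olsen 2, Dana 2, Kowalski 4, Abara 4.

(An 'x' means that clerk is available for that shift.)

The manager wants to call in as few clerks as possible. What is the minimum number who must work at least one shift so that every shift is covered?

2

5 slots to fill and no one can take more than 4, so at least ⌈5/4⌉ = 2 clerks are needed.
Olsen and Abara alone can cover everything: Feb 6→Olsen, Feb 7→Abara, Feb 8→Abara, Feb 9→Abara, Feb 10→Olsen.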